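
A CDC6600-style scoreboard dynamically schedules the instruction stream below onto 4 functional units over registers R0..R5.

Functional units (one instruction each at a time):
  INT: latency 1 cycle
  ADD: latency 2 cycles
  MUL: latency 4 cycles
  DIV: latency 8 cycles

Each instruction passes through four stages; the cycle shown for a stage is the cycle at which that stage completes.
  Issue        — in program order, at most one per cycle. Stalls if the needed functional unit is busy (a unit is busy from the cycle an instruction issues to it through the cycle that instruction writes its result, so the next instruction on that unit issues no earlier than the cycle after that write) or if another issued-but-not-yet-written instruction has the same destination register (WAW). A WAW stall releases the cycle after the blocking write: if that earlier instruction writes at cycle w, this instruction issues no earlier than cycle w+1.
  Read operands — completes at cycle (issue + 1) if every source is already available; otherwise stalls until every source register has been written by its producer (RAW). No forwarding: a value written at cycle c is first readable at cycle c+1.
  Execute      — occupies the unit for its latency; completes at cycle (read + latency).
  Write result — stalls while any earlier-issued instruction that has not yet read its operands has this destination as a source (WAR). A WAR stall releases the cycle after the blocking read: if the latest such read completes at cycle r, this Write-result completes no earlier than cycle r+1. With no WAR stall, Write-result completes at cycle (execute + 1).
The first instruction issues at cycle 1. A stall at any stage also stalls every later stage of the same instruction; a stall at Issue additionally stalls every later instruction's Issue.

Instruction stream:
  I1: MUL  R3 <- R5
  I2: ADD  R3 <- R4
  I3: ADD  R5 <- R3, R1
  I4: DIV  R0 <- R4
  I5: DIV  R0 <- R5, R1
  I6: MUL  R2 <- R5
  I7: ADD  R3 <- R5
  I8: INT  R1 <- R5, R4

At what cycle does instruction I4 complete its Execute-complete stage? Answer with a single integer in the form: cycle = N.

cycle 1: I1 issues→MUL
cycle 2: I1 reads
cycle 6: I1 exec-done
cycle 7: I1 writes R3
cycle 8: I2 issues→ADD
cycle 9: I2 reads
cycle 11: I2 exec-done
cycle 12: I2 writes R3
cycle 13: I3 issues→ADD
cycle 14: I3 reads | I4 issues→DIV
cycle 15: I4 reads
cycle 16: I3 exec-done
cycle 17: I3 writes R5
cycle 23: I4 exec-done
cycle 24: I4 writes R0
cycle 25: I5 issues→DIV
cycle 26: I5 reads | I6 issues→MUL
cycle 27: I6 reads | I7 issues→ADD
cycle 28: I7 reads | I8 issues→INT
cycle 29: I8 reads
cycle 30: I7 exec-done | I8 exec-done
cycle 31: I6 exec-done | I7 writes R3 | I8 writes R1
cycle 32: I6 writes R2
cycle 34: I5 exec-done
cycle 35: I5 writes R0

cycle = 23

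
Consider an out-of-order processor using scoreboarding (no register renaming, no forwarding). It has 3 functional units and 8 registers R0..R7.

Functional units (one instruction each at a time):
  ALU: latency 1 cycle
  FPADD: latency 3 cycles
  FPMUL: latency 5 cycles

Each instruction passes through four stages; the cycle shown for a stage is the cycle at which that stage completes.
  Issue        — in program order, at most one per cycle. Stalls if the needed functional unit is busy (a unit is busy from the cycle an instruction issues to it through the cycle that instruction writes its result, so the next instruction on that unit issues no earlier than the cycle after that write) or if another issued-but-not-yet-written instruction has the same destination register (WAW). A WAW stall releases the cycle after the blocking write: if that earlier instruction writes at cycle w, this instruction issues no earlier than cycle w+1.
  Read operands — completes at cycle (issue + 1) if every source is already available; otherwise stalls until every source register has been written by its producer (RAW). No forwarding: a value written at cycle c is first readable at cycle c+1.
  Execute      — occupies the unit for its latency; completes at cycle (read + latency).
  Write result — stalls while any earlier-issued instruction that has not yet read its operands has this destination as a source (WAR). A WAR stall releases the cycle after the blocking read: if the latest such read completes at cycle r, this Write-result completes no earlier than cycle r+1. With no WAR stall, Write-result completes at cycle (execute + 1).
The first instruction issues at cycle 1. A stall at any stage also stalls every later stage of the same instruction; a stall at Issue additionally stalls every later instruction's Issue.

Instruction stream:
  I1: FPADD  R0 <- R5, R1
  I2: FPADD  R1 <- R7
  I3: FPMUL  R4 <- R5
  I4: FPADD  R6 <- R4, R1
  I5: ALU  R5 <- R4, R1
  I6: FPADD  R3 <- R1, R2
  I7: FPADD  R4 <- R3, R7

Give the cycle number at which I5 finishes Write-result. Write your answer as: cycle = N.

cycle = 18

  I1 | 1 | 2 | 5 | 6
  I2 | 7 | 8 | 11 | 12   struct: FPADD busy until I1 writes@6
  I3 | 8 | 9 | 14 | 15
  I4 | 13 | 16 | 19 | 20   struct: FPADD busy until I2 writes@12 · RAW R4: wait I3 write@15
  I5 | 14 | 16 | 17 | 18   RAW R4: wait I3 write@15
  I6 | 21 | 22 | 25 | 26   struct: FPADD busy until I4 writes@20
  I7 | 27 | 28 | 31 | 32   struct: FPADD busy until I6 writes@26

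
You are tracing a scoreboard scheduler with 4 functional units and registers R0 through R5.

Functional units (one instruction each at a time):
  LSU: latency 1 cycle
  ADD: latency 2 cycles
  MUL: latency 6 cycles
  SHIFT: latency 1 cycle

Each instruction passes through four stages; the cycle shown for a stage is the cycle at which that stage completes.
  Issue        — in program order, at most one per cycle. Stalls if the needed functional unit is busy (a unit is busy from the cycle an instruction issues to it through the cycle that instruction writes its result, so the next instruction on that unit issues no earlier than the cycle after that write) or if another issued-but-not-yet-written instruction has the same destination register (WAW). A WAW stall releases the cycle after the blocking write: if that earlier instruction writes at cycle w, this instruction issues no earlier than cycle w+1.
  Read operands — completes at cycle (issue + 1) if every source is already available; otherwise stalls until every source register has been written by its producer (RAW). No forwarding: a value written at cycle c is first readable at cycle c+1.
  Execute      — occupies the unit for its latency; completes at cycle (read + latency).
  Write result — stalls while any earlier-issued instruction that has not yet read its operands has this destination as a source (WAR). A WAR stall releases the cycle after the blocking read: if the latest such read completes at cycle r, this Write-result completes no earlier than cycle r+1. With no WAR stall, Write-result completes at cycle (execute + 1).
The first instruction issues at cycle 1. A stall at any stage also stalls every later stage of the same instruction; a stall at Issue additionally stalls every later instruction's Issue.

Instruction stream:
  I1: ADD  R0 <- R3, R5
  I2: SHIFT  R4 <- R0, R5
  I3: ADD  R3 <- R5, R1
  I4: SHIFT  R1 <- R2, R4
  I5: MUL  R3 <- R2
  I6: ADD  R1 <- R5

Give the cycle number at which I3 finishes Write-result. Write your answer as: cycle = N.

cycle = 10

cycle 1: I1→ADD
cycle 2: I1 RO, I2→SHIFT
cycle 4: I1 EX
cycle 5: I1 WR R0
cycle 6: I2 RO, I3→ADD
cycle 7: I2 EX, I3 RO
cycle 8: I2 WR R4
cycle 9: I3 EX, I4→SHIFT
cycle 10: I3 WR R3, I4 RO
cycle 11: I4 EX, I5→MUL
cycle 12: I4 WR R1, I5 RO
cycle 13: I6→ADD
cycle 14: I6 RO
cycle 16: I6 EX
cycle 17: I6 WR R1
cycle 18: I5 EX
cycle 19: I5 WR R3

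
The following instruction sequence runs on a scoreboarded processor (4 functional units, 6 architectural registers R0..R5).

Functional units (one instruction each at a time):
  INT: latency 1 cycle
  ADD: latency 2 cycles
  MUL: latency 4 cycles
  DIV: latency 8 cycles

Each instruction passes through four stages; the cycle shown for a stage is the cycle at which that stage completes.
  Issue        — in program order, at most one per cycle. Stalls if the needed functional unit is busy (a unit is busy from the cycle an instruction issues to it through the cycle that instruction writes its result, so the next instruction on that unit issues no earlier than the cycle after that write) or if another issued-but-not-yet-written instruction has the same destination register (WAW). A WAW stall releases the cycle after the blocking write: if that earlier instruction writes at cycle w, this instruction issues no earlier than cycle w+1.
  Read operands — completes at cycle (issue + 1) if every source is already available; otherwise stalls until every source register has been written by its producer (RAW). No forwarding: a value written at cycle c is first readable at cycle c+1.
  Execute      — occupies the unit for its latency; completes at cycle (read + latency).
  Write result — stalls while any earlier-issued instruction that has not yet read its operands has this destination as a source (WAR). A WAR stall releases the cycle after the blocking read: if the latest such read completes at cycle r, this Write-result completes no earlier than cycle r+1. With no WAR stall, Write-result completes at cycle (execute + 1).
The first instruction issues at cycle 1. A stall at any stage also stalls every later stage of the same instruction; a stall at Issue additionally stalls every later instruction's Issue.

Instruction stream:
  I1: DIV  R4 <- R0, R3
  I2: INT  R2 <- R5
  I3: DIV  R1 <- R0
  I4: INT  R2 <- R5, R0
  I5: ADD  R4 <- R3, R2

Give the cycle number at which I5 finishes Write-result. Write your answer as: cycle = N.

cycle = 20

c1: I1 issues→DIV
c2: I1 reads, I2 issues→INT
c3: I2 reads
c4: I2 exec-done
c5: I2 writes R2
c10: I1 exec-done
c11: I1 writes R4
c12: I3 issues→DIV
c13: I3 reads, I4 issues→INT
c14: I4 reads, I5 issues→ADD
c15: I4 exec-done
c16: I4 writes R2
c17: I5 reads
c19: I5 exec-done
c20: I5 writes R4
c21: I3 exec-done
c22: I3 writes R1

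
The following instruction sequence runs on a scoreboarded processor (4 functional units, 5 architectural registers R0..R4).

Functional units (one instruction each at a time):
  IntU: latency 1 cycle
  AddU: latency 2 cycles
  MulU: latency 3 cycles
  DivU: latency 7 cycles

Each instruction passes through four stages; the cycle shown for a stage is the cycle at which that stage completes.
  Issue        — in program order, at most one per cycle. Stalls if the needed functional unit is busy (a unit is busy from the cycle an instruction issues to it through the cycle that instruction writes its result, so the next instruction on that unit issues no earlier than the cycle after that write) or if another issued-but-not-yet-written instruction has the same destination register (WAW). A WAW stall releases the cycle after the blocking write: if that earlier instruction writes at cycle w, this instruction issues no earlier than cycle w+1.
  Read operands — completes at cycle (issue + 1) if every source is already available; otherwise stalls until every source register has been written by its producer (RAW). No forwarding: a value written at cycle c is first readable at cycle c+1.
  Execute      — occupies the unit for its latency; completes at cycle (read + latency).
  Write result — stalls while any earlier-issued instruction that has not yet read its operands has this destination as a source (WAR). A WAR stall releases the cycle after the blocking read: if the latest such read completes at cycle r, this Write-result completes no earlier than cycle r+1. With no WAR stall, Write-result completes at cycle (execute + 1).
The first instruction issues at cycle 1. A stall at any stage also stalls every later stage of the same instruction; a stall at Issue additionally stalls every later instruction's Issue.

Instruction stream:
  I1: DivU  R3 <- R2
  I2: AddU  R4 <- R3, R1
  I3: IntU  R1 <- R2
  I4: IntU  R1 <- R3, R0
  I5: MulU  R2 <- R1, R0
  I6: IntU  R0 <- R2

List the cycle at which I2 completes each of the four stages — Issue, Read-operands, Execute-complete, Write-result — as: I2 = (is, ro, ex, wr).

I2 = (2, 11, 13, 14)

cycle 1: I1→DivU
cycle 2: I1 RO | I2→AddU
cycle 3: I3→IntU
cycle 4: I3 RO
cycle 5: I3 EX
cycle 9: I1 EX
cycle 10: I1 WR R3
cycle 11: I2 RO
cycle 12: I3 WR R1
cycle 13: I2 EX | I4→IntU
cycle 14: I2 WR R4 | I4 RO | I5→MulU
cycle 15: I4 EX
cycle 16: I4 WR R1
cycle 17: I5 RO | I6→IntU
cycle 20: I5 EX
cycle 21: I5 WR R2
cycle 22: I6 RO
cycle 23: I6 EX
cycle 24: I6 WR R0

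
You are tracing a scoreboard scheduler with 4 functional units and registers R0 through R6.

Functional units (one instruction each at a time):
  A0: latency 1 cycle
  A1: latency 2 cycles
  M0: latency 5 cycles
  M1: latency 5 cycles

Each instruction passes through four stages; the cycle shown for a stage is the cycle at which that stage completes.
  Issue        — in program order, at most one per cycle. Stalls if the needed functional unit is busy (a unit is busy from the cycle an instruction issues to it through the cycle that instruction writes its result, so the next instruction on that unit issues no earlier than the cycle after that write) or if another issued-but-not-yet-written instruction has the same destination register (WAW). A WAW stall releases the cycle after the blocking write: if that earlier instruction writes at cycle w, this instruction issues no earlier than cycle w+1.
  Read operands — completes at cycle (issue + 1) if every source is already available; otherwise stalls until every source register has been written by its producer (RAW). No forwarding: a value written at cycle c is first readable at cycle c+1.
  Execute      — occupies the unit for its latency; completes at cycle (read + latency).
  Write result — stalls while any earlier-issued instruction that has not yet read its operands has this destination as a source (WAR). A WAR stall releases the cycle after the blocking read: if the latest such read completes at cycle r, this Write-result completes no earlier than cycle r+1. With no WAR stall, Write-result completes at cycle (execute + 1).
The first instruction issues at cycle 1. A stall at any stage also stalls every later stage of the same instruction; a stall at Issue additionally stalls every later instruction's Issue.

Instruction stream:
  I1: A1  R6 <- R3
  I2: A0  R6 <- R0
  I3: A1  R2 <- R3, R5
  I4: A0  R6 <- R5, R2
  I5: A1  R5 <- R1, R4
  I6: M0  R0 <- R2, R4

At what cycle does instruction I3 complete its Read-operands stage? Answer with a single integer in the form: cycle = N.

I1: IS=1 RO=2 EX=4 WR=5
I2: IS=6 RO=7 EX=8 WR=9  [WAW R6: wait I1 write@5]
I3: IS=7 RO=8 EX=10 WR=11
I4: IS=10 RO=12 EX=13 WR=14  [struct: A0 busy until I2 writes@9; RAW R2: wait I3 write@11]
I5: IS=12 RO=13 EX=15 WR=16  [struct: A1 busy until I3 writes@11]
I6: IS=13 RO=14 EX=19 WR=20

cycle = 8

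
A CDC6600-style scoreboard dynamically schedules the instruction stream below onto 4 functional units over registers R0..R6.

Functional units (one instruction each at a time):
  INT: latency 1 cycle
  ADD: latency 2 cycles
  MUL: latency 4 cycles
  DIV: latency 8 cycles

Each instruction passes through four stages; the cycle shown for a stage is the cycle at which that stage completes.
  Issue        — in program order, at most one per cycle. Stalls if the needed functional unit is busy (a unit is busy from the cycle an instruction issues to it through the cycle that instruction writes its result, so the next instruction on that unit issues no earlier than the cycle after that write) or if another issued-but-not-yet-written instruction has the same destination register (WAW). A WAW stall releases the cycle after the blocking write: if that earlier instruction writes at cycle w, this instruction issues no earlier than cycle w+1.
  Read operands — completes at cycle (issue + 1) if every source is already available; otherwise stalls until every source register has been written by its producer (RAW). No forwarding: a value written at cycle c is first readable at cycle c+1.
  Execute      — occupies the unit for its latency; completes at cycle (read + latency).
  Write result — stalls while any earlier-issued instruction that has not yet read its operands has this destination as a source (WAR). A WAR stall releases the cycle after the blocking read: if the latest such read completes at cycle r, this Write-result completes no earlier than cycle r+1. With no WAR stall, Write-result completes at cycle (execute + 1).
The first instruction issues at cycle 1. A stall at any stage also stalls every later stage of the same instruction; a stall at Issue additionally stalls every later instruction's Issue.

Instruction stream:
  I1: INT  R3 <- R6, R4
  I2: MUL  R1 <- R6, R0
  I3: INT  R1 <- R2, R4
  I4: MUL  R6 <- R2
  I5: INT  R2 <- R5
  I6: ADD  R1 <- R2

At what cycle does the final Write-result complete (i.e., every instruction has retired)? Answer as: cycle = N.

I1 -> (1, 2, 3, 4)
I2 -> (2, 3, 7, 8)
I3 -> (9, 10, 11, 12)  // WAW R1: wait I2 write@8
I4 -> (10, 11, 15, 16)
I5 -> (13, 14, 15, 16)  // struct: INT busy until I3 writes@12
I6 -> (14, 17, 19, 20)  // RAW R2: wait I5 write@16

cycle = 20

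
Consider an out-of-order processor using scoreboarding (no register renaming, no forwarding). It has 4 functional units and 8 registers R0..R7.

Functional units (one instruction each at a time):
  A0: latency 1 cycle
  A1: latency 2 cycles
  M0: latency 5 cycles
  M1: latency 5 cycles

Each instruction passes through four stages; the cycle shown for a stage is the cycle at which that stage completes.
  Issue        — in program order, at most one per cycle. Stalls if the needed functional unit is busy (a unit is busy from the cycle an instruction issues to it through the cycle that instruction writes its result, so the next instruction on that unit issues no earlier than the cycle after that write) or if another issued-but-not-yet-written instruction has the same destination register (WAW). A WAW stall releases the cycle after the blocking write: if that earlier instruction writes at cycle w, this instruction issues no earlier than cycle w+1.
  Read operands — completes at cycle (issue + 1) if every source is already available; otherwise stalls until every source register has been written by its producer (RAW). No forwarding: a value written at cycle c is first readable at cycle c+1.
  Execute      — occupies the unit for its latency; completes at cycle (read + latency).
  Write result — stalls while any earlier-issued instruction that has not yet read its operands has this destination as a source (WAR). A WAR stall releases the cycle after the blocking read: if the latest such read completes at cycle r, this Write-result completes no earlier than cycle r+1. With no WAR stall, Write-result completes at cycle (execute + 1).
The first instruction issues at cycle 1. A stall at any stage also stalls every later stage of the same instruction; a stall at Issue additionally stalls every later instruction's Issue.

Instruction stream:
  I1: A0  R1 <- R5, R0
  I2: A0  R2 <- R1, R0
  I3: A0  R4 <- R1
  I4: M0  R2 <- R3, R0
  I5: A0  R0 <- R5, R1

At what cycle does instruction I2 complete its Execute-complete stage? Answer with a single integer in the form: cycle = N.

cycle = 7

[I1] 1/2/3/4
[I2] 5/6/7/8  (struct: A0 busy until I1 writes@4)
[I3] 9/10/11/12  (struct: A0 busy until I2 writes@8)
[I4] 10/11/16/17
[I5] 13/14/15/16  (struct: A0 busy until I3 writes@12)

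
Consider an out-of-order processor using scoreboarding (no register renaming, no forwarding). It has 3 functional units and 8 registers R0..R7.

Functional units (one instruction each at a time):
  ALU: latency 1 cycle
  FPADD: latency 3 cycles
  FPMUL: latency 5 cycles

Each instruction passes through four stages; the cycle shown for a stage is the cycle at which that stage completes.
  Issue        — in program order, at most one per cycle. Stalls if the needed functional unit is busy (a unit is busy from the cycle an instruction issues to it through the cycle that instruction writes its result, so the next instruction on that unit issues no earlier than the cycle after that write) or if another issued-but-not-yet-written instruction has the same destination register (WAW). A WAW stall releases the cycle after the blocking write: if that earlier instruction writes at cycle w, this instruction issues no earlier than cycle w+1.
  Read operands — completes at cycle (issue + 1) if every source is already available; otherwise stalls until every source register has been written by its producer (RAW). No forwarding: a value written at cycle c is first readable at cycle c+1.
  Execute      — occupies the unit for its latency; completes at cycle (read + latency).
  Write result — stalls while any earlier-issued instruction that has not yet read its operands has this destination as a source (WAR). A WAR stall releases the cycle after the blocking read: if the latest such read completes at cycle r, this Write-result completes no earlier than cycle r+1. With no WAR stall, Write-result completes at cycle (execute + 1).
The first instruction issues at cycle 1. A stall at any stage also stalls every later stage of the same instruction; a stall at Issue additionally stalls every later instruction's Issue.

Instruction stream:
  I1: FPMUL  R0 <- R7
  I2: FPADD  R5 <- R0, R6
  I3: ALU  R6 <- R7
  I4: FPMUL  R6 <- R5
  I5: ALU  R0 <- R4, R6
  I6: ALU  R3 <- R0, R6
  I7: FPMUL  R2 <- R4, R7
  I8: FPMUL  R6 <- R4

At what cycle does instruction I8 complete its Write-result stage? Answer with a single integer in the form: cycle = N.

c1: I1 dispatched to FPMUL
c2: I1 operands ready, I2 dispatched to FPADD
c3: I3 dispatched to ALU
c4: I3 operands ready
c5: I3 complete
c7: I1 complete
c8: R0←I1
c9: I2 operands ready
c10: R6←I3
c11: I4 dispatched to FPMUL
c12: I2 complete, I5 dispatched to ALU
c13: R5←I2
c14: I4 operands ready
c19: I4 complete
c20: R6←I4
c21: I5 operands ready
c22: I5 complete
c23: R0←I5
c24: I6 dispatched to ALU
c25: I6 operands ready, I7 dispatched to FPMUL
c26: I6 complete, I7 operands ready
c27: R3←I6
c31: I7 complete
c32: R2←I7
c33: I8 dispatched to FPMUL
c34: I8 operands ready
c39: I8 complete
c40: R6←I8

cycle = 40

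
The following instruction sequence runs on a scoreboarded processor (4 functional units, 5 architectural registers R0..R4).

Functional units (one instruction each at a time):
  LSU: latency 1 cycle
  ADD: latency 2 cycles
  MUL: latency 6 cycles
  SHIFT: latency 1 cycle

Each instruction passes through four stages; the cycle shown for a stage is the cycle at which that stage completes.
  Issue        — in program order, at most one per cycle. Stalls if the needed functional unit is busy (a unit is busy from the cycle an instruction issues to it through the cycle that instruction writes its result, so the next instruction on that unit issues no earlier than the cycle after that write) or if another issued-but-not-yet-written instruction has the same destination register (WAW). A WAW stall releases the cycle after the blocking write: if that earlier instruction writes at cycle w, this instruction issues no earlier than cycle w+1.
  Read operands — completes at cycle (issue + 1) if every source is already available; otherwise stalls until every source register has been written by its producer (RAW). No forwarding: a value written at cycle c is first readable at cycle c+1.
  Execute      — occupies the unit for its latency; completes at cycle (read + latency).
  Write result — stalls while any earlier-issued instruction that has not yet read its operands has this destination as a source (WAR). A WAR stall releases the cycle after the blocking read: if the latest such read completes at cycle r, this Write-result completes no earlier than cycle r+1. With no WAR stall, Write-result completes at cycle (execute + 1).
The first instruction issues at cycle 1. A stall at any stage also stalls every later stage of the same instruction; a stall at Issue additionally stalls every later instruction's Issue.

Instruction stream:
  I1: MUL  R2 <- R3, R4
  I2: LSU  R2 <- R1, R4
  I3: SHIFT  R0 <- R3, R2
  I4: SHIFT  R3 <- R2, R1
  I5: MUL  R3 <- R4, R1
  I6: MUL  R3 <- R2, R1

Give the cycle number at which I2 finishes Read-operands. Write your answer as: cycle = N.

cycle = 11

c1: I1 issues→MUL
c2: I1 reads
c8: I1 exec-done
c9: I1 writes R2
c10: I2 issues→LSU
c11: I2 reads · I3 issues→SHIFT
c12: I2 exec-done
c13: I2 writes R2
c14: I3 reads
c15: I3 exec-done
c16: I3 writes R0
c17: I4 issues→SHIFT
c18: I4 reads
c19: I4 exec-done
c20: I4 writes R3
c21: I5 issues→MUL
c22: I5 reads
c28: I5 exec-done
c29: I5 writes R3
c30: I6 issues→MUL
c31: I6 reads
c37: I6 exec-done
c38: I6 writes R3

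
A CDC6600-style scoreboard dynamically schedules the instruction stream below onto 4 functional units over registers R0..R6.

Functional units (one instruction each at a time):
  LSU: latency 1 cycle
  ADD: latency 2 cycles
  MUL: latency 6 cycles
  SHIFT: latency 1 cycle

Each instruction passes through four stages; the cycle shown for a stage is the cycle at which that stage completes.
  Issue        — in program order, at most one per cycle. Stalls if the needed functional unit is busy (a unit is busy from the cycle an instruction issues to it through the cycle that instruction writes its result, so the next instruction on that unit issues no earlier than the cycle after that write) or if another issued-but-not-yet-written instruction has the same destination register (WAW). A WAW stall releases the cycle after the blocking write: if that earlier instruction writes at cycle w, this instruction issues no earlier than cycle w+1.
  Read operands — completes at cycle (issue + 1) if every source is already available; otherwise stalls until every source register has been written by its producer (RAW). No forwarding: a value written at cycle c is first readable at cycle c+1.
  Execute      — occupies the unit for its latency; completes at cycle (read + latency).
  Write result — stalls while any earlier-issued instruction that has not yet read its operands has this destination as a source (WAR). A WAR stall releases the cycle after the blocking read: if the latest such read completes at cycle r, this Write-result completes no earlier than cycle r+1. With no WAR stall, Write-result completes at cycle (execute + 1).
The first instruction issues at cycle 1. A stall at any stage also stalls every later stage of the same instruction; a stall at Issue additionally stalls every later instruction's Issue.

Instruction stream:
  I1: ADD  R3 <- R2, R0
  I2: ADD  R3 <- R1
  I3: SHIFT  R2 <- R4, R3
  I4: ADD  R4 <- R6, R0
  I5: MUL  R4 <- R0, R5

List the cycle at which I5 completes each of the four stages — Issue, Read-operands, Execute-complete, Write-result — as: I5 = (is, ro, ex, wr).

t=1  I1 issues→ADD
t=2  I1 reads
t=4  I1 exec-done
t=5  I1 writes R3
t=6  I2 issues→ADD
t=7  I2 reads, I3 issues→SHIFT
t=9  I2 exec-done
t=10  I2 writes R3
t=11  I3 reads, I4 issues→ADD
t=12  I3 exec-done, I4 reads
t=13  I3 writes R2
t=14  I4 exec-done
t=15  I4 writes R4
t=16  I5 issues→MUL
t=17  I5 reads
t=23  I5 exec-done
t=24  I5 writes R4

I5 = (16, 17, 23, 24)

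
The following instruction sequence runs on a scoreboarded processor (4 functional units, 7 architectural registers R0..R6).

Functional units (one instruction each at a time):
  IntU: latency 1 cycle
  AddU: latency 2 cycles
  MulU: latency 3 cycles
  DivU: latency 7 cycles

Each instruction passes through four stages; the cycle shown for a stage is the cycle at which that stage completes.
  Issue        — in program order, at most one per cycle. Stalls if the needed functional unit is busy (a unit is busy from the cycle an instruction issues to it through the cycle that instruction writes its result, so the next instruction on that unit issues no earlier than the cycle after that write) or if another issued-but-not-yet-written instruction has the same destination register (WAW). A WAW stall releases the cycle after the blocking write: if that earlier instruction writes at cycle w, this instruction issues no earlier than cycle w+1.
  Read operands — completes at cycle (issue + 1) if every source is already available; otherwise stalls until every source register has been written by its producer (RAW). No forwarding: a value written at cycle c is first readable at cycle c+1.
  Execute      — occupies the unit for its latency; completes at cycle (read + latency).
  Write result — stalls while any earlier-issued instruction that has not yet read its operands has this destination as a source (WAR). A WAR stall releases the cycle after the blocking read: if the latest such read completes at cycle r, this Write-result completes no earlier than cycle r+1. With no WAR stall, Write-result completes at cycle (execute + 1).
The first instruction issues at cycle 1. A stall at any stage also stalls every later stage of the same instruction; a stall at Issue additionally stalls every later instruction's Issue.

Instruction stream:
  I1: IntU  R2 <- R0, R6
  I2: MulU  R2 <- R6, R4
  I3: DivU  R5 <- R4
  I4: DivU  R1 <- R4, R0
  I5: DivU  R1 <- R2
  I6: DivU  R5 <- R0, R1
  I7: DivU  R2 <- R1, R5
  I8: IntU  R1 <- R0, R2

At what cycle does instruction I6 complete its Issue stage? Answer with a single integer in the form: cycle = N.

1) issue 1, read 2, done 3, write 4
2) issue 5, read 6, done 9, write 10  <WAW R2: wait I1 write@4>
3) issue 6, read 7, done 14, write 15
4) issue 16, read 17, done 24, write 25  <struct: DivU busy until I3 writes@15>
5) issue 26, read 27, done 34, write 35  <struct: DivU busy until I4 writes@25>
6) issue 36, read 37, done 44, write 45  <struct: DivU busy until I5 writes@35>
7) issue 46, read 47, done 54, write 55  <struct: DivU busy until I6 writes@45>
8) issue 47, read 56, done 57, write 58  <RAW R2: wait I7 write@55>

cycle = 36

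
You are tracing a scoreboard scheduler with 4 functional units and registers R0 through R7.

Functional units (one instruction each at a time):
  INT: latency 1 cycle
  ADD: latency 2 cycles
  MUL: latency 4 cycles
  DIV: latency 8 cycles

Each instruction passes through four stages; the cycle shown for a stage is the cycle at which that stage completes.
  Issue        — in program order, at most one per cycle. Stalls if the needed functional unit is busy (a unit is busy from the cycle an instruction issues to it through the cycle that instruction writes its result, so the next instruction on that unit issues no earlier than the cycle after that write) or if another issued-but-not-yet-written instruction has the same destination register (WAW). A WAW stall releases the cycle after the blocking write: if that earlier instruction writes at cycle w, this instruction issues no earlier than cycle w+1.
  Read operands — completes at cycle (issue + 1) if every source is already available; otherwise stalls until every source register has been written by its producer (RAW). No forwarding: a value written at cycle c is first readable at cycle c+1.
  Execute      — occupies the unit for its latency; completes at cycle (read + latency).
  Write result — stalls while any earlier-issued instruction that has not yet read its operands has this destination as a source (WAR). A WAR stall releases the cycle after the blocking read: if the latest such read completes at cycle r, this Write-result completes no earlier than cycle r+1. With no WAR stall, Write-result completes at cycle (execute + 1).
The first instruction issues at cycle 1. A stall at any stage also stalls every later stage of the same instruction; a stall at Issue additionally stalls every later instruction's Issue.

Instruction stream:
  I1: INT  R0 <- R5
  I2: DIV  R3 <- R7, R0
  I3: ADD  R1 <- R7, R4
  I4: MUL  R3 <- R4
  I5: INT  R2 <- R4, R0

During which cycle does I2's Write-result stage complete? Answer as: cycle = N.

I1  is:1  ro:2  ex:3  wr:4
I2  is:2  ro:5  ex:13  wr:14  — RAW R0: wait I1 write@4
I3  is:3  ro:4  ex:6  wr:7
I4  is:15  ro:16  ex:20  wr:21  — WAW R3: wait I2 write@14
I5  is:16  ro:17  ex:18  wr:19

cycle = 14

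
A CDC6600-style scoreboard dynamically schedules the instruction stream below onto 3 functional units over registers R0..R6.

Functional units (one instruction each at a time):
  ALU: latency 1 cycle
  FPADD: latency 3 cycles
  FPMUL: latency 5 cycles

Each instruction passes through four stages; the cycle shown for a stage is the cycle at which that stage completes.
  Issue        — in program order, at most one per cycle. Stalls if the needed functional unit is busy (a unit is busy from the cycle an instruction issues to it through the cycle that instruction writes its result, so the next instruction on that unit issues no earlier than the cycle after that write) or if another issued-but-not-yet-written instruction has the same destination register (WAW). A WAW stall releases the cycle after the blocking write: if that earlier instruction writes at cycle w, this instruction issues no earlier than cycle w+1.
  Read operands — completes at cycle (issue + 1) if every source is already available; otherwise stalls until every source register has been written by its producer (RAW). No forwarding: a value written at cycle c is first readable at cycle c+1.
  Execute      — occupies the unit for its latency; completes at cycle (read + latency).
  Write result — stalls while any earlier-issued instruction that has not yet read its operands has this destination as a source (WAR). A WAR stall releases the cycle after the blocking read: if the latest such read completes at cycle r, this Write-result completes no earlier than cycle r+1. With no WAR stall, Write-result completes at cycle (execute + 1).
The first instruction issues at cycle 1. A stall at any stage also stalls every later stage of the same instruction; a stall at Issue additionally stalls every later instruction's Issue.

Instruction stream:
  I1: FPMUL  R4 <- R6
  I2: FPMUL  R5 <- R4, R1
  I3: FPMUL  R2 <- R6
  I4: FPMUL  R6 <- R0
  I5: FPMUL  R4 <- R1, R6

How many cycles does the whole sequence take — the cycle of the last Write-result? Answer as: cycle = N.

cycle = 40

c1: issue I1 (FPMUL)
c2: I1 read-ops
c7: I1 finished on FPMUL
c8: I1→R4
c9: issue I2 (FPMUL)
c10: I2 read-ops
c15: I2 finished on FPMUL
c16: I2→R5
c17: issue I3 (FPMUL)
c18: I3 read-ops
c23: I3 finished on FPMUL
c24: I3→R2
c25: issue I4 (FPMUL)
c26: I4 read-ops
c31: I4 finished on FPMUL
c32: I4→R6
c33: issue I5 (FPMUL)
c34: I5 read-ops
c39: I5 finished on FPMUL
c40: I5→R4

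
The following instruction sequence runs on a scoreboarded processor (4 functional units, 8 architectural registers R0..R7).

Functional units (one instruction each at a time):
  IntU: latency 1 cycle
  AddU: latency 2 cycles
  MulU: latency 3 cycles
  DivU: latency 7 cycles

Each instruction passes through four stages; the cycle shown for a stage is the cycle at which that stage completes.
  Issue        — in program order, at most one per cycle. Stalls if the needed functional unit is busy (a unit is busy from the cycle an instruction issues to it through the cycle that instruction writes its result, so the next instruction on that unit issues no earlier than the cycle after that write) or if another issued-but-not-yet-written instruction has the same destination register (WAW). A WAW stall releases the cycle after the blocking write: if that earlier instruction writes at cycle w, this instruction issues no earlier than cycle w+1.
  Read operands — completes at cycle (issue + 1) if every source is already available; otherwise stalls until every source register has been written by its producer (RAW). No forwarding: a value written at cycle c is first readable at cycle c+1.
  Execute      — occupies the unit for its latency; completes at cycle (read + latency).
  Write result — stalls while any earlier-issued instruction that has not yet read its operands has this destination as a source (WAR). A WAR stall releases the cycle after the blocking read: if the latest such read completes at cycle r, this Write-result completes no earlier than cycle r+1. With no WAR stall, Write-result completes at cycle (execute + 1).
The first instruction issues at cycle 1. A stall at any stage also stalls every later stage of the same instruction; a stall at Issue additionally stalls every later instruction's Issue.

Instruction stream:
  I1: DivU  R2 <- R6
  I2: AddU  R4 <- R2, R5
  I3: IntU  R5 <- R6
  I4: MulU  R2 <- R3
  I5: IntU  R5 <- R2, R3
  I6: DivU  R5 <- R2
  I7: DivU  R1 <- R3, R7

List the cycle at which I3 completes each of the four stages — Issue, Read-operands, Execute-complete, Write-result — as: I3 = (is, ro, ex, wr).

I3 = (3, 4, 5, 12)

I1: IS=1 RO=2 EX=9 WR=10
I2: IS=2 RO=11 EX=13 WR=14  [RAW R2: wait I1 write@10]
I3: IS=3 RO=4 EX=5 WR=12  [WAR R5: wait I2 read@11]
I4: IS=11 RO=12 EX=15 WR=16  [WAW R2: wait I1 write@10]
I5: IS=13 RO=17 EX=18 WR=19  [struct: IntU busy until I3 writes@12; RAW R2: wait I4 write@16]
I6: IS=20 RO=21 EX=28 WR=29  [WAW R5: wait I5 write@19]
I7: IS=30 RO=31 EX=38 WR=39  [struct: DivU busy until I6 writes@29]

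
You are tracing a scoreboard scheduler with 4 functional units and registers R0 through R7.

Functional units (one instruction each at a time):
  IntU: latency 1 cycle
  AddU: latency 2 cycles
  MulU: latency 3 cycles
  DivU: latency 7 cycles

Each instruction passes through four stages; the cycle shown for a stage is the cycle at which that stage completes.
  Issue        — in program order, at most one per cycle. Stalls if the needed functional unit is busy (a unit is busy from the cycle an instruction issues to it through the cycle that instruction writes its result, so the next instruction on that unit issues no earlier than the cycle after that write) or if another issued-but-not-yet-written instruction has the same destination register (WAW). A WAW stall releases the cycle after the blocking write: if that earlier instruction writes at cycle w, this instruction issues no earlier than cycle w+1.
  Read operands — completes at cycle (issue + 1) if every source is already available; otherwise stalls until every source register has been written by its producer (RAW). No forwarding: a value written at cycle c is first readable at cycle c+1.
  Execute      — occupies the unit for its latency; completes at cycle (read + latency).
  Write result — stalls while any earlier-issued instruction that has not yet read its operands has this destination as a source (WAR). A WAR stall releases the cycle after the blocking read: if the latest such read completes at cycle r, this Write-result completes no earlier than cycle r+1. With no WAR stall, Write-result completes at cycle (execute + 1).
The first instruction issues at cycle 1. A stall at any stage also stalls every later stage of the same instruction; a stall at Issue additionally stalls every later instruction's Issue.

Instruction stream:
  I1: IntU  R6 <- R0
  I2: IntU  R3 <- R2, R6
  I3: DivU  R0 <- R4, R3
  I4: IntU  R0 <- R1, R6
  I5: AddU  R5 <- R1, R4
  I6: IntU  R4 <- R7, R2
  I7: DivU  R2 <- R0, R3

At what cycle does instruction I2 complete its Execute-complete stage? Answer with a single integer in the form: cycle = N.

[1] issue I1 (IntU)
[2] I1 read-ops
[3] I1 finished on IntU
[4] I1→R6
[5] issue I2 (IntU)
[6] I2 read-ops, issue I3 (DivU)
[7] I2 finished on IntU
[8] I2→R3
[9] I3 read-ops
[16] I3 finished on DivU
[17] I3→R0
[18] issue I4 (IntU)
[19] I4 read-ops, issue I5 (AddU)
[20] I4 finished on IntU, I5 read-ops
[21] I4→R0
[22] I5 finished on AddU, issue I6 (IntU)
[23] I5→R5, I6 read-ops, issue I7 (DivU)
[24] I6 finished on IntU, I7 read-ops
[25] I6→R4
[31] I7 finished on DivU
[32] I7→R2

cycle = 7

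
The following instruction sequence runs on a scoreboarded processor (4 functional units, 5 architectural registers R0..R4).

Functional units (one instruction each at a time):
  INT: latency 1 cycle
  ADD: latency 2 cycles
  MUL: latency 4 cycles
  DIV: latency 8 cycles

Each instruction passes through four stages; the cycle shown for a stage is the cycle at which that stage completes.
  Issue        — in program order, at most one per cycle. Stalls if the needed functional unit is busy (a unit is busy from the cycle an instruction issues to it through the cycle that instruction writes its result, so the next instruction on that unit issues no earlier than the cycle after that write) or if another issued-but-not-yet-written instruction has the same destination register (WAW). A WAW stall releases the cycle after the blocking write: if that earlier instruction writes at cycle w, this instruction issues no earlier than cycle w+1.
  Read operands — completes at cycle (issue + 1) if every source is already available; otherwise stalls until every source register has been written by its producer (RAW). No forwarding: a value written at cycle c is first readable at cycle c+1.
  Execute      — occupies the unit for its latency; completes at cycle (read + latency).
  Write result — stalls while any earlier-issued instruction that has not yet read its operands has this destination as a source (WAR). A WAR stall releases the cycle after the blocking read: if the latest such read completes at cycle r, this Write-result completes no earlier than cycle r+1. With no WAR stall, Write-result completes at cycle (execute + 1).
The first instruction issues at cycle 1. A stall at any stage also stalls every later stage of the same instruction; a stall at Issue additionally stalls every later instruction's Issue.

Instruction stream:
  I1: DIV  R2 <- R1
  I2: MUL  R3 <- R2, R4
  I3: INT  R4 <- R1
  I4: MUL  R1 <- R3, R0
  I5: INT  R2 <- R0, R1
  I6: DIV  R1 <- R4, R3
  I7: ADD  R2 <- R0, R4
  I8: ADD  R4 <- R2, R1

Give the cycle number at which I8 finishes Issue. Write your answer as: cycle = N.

[I1] 1/2/10/11
[I2] 2/12/16/17  (RAW R2: wait I1 write@11)
[I3] 3/4/5/13  (WAR R4: wait I2 read@12)
[I4] 18/19/23/24  (struct: MUL busy until I2 writes@17)
[I5] 19/25/26/27  (RAW R1: wait I4 write@24)
[I6] 25/26/34/35  (WAW R1: wait I4 write@24)
[I7] 28/29/31/32  (WAW R2: wait I5 write@27)
[I8] 33/36/38/39  (struct: ADD busy until I7 writes@32; RAW R1: wait I6 write@35)

cycle = 33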